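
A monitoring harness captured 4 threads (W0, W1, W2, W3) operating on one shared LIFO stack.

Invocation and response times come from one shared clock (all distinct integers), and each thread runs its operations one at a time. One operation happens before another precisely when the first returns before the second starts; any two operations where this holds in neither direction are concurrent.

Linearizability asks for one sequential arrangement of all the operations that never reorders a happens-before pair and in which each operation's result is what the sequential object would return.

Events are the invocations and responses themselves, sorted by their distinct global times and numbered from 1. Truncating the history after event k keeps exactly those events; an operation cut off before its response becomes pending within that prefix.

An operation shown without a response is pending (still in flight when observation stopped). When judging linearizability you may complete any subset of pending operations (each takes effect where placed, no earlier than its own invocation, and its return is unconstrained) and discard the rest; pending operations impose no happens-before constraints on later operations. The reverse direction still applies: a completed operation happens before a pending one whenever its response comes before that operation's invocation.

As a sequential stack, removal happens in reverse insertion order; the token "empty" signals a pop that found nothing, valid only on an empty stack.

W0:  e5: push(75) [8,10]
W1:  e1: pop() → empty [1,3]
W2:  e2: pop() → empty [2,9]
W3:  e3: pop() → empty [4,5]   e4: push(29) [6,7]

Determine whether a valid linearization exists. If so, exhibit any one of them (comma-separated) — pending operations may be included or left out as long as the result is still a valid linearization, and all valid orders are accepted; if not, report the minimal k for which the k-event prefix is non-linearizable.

linearizable — witness: e1, e2, e3, e4, e5

1. e1 pop() → empty, leaving stack <>
2. e2 pop() → empty, leaving stack <>
3. e3 pop() → empty, leaving stack <>
4. e4 push(29), leaving stack <29>
5. e5 push(75), leaving stack <29,75>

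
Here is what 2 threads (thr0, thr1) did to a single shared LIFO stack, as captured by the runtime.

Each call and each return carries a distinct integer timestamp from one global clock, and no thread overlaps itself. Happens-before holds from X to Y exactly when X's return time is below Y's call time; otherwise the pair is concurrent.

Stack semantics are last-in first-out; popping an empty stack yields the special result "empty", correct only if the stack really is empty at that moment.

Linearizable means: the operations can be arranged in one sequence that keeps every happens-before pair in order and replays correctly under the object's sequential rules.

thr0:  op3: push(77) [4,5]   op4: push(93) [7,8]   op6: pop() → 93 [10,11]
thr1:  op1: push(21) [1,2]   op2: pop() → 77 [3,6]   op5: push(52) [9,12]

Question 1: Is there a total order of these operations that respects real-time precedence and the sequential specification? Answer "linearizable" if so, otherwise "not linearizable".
linearizable

a witness: op1, op3, op2, op4, op6, op5
1. op1 push(21), leaving stack <21>
2. op3 push(77), leaving stack <21,77>
3. op2 pop() → 77, leaving stack <21>
4. op4 push(93), leaving stack <21,93>
5. op6 pop() → 93, leaving stack <21>
6. op5 push(52), leaving stack <21,52>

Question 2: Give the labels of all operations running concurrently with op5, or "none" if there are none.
op6

op5 runs from 9 to 12; window-overlapping ops are concurrent
op1 [1,2]: before
op2 [3,6]: before
op3 [4,5]: before
op4 [7,8]: before
op6 [10,11]: concurrent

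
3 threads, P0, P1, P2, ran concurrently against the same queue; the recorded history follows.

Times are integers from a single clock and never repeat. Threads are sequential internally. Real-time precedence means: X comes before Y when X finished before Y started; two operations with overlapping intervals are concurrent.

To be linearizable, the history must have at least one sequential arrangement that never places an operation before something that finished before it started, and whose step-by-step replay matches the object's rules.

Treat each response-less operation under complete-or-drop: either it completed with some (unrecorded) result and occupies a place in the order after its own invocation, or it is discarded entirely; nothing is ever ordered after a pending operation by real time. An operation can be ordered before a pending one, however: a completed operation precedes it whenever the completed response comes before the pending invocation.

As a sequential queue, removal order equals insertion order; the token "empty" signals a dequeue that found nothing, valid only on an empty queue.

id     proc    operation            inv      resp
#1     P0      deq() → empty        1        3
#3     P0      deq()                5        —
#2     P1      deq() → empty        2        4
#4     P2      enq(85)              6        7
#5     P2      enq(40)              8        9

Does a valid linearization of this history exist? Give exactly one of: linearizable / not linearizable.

linearizable

a witness: #1, #2, #3, #4, #5
1. #1 deq() → empty, leaving queue <>
2. #2 deq() → empty, leaving queue <>
3. #3 deq() (pending, included), leaving queue <>
4. #4 enq(85), leaving queue <85>
5. #5 enq(40), leaving queue <85,40>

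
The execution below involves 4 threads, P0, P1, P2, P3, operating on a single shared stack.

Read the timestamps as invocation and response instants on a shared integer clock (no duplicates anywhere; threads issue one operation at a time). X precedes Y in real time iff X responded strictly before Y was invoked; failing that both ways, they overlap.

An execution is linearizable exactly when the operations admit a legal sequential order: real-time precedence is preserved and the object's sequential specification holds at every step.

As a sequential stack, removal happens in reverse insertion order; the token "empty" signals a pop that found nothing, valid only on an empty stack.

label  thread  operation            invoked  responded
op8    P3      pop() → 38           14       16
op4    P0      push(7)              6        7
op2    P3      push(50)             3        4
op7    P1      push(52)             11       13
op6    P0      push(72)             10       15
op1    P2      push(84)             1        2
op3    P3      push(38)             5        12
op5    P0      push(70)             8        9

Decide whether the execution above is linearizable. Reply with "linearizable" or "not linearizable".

witness order: op1, op2, op4, op5, op6, op7, op3, op8
1. op1 push(84), leaving stack <84>
2. op2 push(50), leaving stack <84,50>
3. op4 push(7), leaving stack <84,50,7>
4. op5 push(70), leaving stack <84,50,7,70>
5. op6 push(72), leaving stack <84,50,7,70,72>
6. op7 push(52), leaving stack <84,50,7,70,72,52>
7. op3 push(38), leaving stack <84,50,7,70,72,52,38>
8. op8 pop() → 38, leaving stack <84,50,7,70,72,52>

linearizable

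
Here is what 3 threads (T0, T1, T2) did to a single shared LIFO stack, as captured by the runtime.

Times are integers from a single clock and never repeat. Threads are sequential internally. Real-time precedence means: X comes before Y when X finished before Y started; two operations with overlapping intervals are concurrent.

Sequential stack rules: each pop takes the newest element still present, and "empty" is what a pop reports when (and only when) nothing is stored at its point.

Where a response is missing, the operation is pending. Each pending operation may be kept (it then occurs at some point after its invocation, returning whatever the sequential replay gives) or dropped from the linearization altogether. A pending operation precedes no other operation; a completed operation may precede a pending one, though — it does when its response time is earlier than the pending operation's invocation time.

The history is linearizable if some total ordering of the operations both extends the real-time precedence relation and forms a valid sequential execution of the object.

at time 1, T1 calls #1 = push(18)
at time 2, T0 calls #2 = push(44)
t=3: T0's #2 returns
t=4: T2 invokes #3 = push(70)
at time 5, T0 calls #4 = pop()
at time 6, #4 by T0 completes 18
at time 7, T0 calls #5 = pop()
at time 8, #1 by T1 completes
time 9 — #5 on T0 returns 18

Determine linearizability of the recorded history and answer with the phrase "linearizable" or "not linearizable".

not linearizable

events 1..8 are fine; event 9 — the response of #5 at time 9 — makes the prefix non-linearizable
4 completed operations, 4 real-time-consistent orders — every LIFO stack replay fails
no escape via the 1 pending operation (#3): every completion choice fails
take #1, #2, #4, #5 (pending dropped): step 3 already fails, because #4 pop() → 18 cannot occur there
take #2, #1, #4, #5 (pending dropped): step 4 already fails, because #5 pop() → 18 cannot occur there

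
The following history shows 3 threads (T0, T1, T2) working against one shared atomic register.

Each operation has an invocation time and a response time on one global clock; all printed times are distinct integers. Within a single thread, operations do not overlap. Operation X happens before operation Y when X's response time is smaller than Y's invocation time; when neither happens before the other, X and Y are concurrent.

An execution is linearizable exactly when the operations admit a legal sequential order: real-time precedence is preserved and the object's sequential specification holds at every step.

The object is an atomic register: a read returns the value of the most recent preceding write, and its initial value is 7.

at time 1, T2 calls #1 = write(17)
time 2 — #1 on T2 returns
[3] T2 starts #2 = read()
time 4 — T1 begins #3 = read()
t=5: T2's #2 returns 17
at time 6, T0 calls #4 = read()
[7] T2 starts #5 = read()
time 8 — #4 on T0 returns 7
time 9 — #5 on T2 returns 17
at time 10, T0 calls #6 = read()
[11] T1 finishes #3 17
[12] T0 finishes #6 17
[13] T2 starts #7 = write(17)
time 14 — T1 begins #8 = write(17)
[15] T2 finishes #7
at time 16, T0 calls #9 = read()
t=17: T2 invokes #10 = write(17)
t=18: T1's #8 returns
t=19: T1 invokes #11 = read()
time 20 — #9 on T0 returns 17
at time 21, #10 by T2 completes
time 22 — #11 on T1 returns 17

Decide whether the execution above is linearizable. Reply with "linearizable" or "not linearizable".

not linearizable

already the first 8 events (up to #4's response at time 8) admit no linearization; the first 7 still do
the sole real-time-consistent order of 3 completed operations fails the atomic register replay
every completion of the 2 pending operations (#3, #5) was checked; none linearizes
one such order, #1, #2, #4 (pending dropped), breaks at step 3 where #4 read() → 7 is illegal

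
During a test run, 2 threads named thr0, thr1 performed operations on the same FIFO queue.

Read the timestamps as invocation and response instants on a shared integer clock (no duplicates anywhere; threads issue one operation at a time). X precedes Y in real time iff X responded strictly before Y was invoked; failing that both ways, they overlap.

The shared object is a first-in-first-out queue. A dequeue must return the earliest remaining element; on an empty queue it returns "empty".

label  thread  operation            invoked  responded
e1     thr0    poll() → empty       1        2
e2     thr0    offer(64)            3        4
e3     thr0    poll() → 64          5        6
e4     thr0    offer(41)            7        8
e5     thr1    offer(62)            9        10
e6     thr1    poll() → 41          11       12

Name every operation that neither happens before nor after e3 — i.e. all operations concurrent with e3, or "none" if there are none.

none

concurrent with e3 ([5,6]): every op whose interval crosses 5..6
e1 [1,2]: before
e2 [3,4]: before
e4 [7,8]: after
e5 [9,10]: after
e6 [11,12]: after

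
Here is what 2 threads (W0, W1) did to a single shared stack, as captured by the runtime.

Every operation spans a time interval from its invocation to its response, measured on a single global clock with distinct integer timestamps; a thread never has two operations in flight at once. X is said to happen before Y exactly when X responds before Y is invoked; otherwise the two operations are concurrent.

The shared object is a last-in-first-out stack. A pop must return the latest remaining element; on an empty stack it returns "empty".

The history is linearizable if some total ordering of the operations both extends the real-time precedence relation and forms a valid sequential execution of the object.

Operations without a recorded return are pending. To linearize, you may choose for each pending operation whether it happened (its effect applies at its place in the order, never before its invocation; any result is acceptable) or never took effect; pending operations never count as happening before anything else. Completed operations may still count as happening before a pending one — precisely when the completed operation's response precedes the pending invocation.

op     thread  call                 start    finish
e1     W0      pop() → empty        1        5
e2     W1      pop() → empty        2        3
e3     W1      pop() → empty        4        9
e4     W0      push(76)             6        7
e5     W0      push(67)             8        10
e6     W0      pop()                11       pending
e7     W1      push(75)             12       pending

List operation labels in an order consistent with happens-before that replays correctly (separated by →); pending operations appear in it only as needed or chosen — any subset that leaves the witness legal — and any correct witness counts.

1. e1 pop() → empty, leaving stack <>
2. e2 pop() → empty, leaving stack <>
3. e3 pop() → empty, leaving stack <>
4. e4 push(76), leaving stack <76>
5. e5 push(67), leaving stack <76,67>

e1 → e2 → e3 → e4 → e5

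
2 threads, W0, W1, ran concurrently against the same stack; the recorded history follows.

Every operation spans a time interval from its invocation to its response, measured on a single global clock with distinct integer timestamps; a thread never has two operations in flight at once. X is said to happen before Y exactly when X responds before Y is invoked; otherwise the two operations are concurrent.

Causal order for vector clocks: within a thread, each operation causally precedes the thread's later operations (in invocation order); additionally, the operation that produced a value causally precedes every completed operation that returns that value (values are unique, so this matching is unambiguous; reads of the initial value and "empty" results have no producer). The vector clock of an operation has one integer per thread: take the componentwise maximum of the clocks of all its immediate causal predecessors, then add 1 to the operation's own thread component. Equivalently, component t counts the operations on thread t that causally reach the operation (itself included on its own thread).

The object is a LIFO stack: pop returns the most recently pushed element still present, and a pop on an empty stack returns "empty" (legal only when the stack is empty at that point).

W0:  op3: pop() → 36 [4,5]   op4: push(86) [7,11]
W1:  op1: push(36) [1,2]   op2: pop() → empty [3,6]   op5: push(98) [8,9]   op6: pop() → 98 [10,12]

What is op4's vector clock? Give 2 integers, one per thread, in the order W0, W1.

invoked at 1, op1 has no predecessors; its own W1 bump gives (0, 1)
op2 (invocation 3): componentwise max over VC(op1)=(0, 1), +1 at W1, giving (0, 2)
op3 (invocation 4): componentwise max over VC(op1)=(0, 1), +1 at W0, giving (1, 1)
op5 (invocation 8): componentwise max over VC(op2)=(0, 2), +1 at W1, giving (0, 3)
op4 (invocation 7): componentwise max over VC(op3)=(1, 1), +1 at W0, giving (2, 1)
op6 (invocation 10): componentwise max over VC(op5)=(0, 3), +1 at W1, giving (0, 4)
target: VC(op4) = (2, 1)

(2, 1)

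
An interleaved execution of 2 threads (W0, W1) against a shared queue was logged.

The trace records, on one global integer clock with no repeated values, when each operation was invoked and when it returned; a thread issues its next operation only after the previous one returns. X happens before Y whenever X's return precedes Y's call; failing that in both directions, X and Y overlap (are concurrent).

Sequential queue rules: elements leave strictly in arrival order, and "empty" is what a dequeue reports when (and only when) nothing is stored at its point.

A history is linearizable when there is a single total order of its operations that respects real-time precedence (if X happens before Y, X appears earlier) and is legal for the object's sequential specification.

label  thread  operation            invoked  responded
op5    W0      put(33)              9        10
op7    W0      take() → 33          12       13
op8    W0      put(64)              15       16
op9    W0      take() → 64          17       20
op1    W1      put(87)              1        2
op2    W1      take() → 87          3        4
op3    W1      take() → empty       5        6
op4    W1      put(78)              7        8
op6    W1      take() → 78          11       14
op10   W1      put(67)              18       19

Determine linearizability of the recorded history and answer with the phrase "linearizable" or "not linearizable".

linearizable

witness order: op1, op2, op3, op4, op5, op6, op7, op8, op9, op10
1. op1 put(87), leaving queue <87>
2. op2 take() → 87, leaving queue <>
3. op3 take() → empty, leaving queue <>
4. op4 put(78), leaving queue <78>
5. op5 put(33), leaving queue <78,33>
6. op6 take() → 78, leaving queue <33>
7. op7 take() → 33, leaving queue <>
8. op8 put(64), leaving queue <64>
9. op9 take() → 64, leaving queue <>
10. op10 put(67), leaving queue <67>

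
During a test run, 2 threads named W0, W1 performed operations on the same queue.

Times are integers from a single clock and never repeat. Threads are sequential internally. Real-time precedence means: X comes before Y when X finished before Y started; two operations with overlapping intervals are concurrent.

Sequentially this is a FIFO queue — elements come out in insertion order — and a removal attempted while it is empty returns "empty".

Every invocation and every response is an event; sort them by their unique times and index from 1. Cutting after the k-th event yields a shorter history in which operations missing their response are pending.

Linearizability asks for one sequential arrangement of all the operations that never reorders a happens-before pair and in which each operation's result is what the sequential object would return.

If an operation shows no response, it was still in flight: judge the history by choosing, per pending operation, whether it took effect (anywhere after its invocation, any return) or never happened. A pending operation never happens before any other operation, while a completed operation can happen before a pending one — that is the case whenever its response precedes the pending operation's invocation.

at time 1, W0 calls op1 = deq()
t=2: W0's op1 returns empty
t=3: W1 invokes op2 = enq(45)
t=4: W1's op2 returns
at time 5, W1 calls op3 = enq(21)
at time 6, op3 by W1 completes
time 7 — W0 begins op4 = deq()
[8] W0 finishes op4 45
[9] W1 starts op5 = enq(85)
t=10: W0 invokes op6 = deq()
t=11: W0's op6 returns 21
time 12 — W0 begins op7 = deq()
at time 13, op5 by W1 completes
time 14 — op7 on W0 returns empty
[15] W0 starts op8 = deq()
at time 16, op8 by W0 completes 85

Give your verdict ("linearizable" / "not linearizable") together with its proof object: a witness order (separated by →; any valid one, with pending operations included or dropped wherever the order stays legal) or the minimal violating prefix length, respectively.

linearizable — witness: op1 → op2 → op3 → op4 → op6 → op7 → op5 → op8

1. op1 deq() → empty, leaving queue <>
2. op2 enq(45), leaving queue <45>
3. op3 enq(21), leaving queue <45,21>
4. op4 deq() → 45, leaving queue <21>
5. op6 deq() → 21, leaving queue <>
6. op7 deq() → empty, leaving queue <>
7. op5 enq(85), leaving queue <85>
8. op8 deq() → 85, leaving queue <>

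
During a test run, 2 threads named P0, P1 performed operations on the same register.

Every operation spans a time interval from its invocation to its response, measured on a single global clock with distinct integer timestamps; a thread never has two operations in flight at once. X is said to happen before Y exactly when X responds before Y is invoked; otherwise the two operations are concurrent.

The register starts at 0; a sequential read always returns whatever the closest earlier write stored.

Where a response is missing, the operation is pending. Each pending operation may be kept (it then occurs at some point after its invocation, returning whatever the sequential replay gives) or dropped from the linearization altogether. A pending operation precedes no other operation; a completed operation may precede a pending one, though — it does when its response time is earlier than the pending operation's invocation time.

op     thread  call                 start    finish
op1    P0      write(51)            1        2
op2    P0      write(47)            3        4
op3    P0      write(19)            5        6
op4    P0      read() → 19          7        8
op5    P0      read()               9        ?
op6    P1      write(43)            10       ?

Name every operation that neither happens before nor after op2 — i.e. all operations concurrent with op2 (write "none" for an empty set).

none

op2 spans [3,4]; an op avoiding the whole window 3..4 is ordered, any other is concurrent
op1 [1,2]: before
op3 [5,6]: after
op4 [7,8]: after
op5 [9,…): after
op6 [10,…): after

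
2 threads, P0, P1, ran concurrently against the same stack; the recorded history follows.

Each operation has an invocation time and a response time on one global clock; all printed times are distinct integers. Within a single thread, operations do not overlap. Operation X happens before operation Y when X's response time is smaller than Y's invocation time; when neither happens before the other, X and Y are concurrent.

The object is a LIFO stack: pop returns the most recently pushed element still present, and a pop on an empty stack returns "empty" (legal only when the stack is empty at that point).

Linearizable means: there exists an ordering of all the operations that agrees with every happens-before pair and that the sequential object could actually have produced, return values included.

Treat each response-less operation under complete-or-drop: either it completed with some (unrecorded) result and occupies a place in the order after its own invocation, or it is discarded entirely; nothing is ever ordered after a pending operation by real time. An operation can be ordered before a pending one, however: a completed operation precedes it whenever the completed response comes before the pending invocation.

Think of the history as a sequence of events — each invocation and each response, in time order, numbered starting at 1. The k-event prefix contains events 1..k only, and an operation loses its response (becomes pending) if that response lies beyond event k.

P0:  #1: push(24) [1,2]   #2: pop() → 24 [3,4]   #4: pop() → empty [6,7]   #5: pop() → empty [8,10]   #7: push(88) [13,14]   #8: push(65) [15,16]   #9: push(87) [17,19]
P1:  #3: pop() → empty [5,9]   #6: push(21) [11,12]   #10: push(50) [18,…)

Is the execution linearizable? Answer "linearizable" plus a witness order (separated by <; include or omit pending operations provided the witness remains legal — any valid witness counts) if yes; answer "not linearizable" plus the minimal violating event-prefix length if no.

after step 1 (#1 push(24)): stack <24>
after step 2 (#2 pop() → 24): stack <>
after step 3 (#3 pop() → empty): stack <>
after step 4 (#4 pop() → empty): stack <>
after step 5 (#5 pop() → empty): stack <>
after step 6 (#6 push(21)): stack <21>
after step 7 (#7 push(88)): stack <21,88>
after step 8 (#8 push(65)): stack <21,88,65>
after step 9 (#9 push(87)): stack <21,88,65,87>

linearizable — witness: #1 < #2 < #3 < #4 < #5 < #6 < #7 < #8 < #9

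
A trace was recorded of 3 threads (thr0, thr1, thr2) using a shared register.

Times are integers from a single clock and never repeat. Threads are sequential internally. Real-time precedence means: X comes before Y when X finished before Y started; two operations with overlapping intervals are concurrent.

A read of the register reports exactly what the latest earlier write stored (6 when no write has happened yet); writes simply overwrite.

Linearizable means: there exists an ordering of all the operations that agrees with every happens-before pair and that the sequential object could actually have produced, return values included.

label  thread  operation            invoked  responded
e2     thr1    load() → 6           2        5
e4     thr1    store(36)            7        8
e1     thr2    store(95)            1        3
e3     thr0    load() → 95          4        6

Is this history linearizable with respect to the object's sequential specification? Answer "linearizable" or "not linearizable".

witness order: e2, e1, e3, e4
1. e2 load() → 6, leaving value 6
2. e1 store(95), leaving value 95
3. e3 load() → 95, leaving value 95
4. e4 store(36), leaving value 36

linearizable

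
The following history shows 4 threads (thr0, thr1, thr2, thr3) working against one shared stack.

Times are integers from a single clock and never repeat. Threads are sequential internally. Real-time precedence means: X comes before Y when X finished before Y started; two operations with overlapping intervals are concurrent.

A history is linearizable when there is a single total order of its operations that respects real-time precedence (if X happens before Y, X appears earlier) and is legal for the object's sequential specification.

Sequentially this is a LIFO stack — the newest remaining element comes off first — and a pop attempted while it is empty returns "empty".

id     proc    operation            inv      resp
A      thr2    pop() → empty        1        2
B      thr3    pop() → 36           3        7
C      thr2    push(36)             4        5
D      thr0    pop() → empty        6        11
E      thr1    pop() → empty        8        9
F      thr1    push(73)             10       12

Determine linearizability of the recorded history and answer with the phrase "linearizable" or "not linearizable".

witness order: A, C, B, D, E, F
step 1: A pop() → empty — stack <>
step 2: C push(36) — stack <36>
step 3: B pop() → 36 — stack <>
step 4: D pop() → empty — stack <>
step 5: E pop() → empty — stack <>
step 6: F push(73) — stack <73>

linearizable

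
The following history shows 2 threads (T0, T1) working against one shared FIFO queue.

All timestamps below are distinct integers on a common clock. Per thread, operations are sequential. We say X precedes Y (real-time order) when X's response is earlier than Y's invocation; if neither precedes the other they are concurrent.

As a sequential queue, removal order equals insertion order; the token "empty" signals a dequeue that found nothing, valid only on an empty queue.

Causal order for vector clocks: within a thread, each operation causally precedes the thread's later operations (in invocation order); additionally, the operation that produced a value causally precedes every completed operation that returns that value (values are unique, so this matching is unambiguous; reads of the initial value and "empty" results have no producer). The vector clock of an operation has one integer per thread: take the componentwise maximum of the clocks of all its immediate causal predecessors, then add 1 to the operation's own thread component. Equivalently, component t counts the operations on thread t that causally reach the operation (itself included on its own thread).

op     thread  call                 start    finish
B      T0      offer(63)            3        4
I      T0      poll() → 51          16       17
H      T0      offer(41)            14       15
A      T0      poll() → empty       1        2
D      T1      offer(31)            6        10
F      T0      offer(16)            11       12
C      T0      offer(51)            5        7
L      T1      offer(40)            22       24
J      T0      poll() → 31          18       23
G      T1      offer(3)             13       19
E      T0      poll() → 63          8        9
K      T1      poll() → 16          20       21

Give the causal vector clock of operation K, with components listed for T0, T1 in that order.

root op D, invoked 6: fresh clock plus T1's own tick → (0, 1)
root op A, invoked 1: fresh clock plus T0's own tick → (1, 0)
VC(G, invoked at 13): max of VC(D)=(0, 1), then +1 on thread T1 → (0, 2)
VC(B, invoked at 3): max of VC(A)=(1, 0), then +1 on thread T0 → (2, 0)
VC(C, invoked at 5): max of VC(B)=(2, 0), then +1 on thread T0 → (3, 0)
VC(E, invoked at 8): max of VC(B)=(2, 0), VC(C)=(3, 0), then +1 on thread T0 → (4, 0)
VC(F, invoked at 11): max of VC(E)=(4, 0), then +1 on thread T0 → (5, 0)
VC(H, invoked at 14): max of VC(F)=(5, 0), then +1 on thread T0 → (6, 0)
VC(I, invoked at 16): max of VC(C)=(3, 0), VC(H)=(6, 0), then +1 on thread T0 → (7, 0)
VC(K, invoked at 20): max of VC(F)=(5, 0), VC(G)=(0, 2), then +1 on thread T1 → (5, 3)
VC(L, invoked at 22): max of VC(K)=(5, 3), then +1 on thread T1 → (5, 4)
VC(J, invoked at 18): max of VC(D)=(0, 1), VC(I)=(7, 0), then +1 on thread T0 → (8, 1)
target: VC(K) = (5, 3)

(5, 3)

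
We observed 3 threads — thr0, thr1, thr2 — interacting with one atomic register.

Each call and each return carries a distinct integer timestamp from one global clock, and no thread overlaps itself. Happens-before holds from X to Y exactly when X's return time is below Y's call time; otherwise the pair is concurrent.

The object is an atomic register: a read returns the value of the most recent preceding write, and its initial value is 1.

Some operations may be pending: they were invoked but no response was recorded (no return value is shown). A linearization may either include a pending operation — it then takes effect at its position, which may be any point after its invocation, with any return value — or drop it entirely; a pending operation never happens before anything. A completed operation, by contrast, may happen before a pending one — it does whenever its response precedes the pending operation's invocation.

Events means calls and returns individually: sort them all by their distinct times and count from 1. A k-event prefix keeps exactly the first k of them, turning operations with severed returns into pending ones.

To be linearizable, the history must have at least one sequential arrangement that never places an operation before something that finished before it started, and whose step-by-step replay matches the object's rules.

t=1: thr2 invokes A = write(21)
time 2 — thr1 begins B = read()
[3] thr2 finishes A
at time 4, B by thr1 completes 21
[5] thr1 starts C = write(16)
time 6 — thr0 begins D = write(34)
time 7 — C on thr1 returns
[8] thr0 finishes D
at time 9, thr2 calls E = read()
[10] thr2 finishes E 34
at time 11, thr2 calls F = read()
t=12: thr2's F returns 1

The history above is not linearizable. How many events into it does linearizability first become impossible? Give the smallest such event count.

events 1..11 are linearizable, e.g. via A, B, C, D, E:
1. A write(21), leaving value 21
2. B read() → 21, leaving value 21
3. C write(16), leaving value 16
4. D write(34), leaving value 34
5. E read() → 34, leaving value 34
with event 12 included (F responding at time 12), all real-time-consistent orders fail
take A, B, C, D, E, F: step 6 already fails, because F read() → 1 cannot occur there
take A, B, D, C, E, F: step 5 already fails, because E read() → 34 cannot occur there

12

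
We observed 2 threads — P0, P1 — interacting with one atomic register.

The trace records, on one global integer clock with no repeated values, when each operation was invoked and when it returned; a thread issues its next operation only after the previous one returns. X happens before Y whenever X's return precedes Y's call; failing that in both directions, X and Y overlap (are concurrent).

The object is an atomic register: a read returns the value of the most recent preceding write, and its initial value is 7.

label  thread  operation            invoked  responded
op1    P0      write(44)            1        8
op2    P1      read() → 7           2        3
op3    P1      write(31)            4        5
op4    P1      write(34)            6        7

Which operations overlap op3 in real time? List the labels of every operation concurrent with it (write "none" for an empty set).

op1

op3 runs from 4 to 5; window-overlapping ops are concurrent
op1 [1,8]: concurrent
op2 [2,3]: before
op4 [6,7]: after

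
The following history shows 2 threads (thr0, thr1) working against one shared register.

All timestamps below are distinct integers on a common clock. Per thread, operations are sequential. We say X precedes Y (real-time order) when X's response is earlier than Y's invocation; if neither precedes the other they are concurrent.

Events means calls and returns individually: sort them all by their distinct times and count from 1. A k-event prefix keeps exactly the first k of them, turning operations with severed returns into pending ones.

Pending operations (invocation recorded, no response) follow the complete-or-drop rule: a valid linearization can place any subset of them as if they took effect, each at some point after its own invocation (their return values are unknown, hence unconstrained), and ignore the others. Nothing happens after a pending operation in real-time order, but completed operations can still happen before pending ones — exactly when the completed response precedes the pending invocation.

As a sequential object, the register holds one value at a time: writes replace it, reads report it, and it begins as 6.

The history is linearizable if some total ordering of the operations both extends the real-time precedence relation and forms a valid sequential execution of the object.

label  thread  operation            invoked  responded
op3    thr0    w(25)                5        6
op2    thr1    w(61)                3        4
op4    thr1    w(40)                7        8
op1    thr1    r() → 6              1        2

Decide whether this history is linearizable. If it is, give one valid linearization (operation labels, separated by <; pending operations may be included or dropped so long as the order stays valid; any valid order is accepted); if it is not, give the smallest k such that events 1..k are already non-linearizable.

1. op1 r() → 6, leaving value 6
2. op2 w(61), leaving value 61
3. op3 w(25), leaving value 25
4. op4 w(40), leaving value 40

linearizable — witness: op1 < op2 < op3 < op4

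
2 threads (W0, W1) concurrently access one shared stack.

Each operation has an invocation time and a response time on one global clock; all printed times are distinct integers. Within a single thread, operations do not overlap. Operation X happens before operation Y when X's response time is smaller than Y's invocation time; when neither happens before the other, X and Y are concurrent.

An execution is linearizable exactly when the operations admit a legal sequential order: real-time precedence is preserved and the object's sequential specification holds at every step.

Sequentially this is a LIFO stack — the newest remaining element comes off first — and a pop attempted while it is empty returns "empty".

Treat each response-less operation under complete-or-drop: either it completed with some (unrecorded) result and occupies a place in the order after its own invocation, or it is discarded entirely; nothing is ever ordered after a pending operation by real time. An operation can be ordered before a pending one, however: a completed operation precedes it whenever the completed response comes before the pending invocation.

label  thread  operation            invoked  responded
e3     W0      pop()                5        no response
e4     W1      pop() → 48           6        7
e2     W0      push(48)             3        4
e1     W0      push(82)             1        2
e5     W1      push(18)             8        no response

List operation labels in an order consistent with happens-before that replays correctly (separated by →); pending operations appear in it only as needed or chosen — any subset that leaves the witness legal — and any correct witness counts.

1. e1 push(82), leaving stack <82>
2. e2 push(48), leaving stack <82,48>
3. e4 pop() → 48, leaving stack <82>

e1 → e2 → e4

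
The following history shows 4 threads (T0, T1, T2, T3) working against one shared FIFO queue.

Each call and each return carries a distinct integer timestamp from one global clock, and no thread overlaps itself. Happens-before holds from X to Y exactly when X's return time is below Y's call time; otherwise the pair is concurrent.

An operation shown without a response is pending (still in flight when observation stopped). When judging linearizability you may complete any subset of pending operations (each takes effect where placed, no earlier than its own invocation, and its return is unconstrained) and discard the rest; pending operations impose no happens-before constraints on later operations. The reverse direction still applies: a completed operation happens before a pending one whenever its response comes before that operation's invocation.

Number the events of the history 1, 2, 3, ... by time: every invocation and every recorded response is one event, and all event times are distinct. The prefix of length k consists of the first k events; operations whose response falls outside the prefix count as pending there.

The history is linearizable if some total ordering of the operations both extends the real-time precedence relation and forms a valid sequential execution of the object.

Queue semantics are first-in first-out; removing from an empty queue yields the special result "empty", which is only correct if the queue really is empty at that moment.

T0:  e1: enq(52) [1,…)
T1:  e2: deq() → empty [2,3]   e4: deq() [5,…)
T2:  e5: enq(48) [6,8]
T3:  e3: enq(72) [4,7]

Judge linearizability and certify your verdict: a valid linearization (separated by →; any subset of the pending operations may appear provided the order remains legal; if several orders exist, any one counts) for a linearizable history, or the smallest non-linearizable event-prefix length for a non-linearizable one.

linearizable — witness: e2 → e1 → e3 → e4 → e5

after step 1 (e2 deq() → empty): queue <>
after step 2 (e1 enq(52) (pending, included)): queue <52>
after step 3 (e3 enq(72)): queue <52,72>
after step 4 (e4 deq() (pending, included)): queue <72>
after step 5 (e5 enq(48)): queue <72,48>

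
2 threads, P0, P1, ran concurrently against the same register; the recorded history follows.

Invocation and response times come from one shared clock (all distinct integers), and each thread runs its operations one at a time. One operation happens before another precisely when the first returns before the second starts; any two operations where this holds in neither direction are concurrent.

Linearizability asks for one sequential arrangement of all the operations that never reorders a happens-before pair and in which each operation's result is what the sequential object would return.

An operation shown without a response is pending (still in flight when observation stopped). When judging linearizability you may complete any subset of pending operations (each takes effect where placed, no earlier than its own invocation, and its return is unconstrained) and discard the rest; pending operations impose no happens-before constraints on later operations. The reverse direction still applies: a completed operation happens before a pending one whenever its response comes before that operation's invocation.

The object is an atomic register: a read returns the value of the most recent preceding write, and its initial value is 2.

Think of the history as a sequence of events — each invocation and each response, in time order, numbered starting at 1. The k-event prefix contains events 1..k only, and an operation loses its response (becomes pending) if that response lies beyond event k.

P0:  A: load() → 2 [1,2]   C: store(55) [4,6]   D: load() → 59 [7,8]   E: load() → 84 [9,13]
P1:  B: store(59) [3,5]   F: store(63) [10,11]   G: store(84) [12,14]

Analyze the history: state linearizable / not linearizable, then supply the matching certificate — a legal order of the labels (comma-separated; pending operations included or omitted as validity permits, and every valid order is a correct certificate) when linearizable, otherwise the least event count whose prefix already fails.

linearizable — witness: A, C, B, D, F, G, E

step 1: A load() → 2 — value 2
step 2: C store(55) — value 55
step 3: B store(59) — value 59
step 4: D load() → 59 — value 59
step 5: F store(63) — value 63
step 6: G store(84) — value 84
step 7: E load() → 84 — value 84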